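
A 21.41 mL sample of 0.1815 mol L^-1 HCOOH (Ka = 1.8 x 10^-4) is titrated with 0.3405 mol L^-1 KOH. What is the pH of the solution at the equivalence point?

n(HCOOH) = 0.1815 x 0.02141 = 0.003886 mol; V(KOH) at equivalence = 0.003886/0.3405 = 0.01141 L.
At equivalence all the acid is converted to HCOO-; total volume = 0.02141 + 0.01141 = 0.03282 L, so [HCOO-] = 0.003886/0.03282 = 0.1184 M.
Kb = Kw/Ka = 1.0e-14 / 1.8 x 10^-4 = 5.56e-11.
[OH^-] = sqrt(Kb x [HCOO-]) = sqrt(5.56e-11 x 0.1184) = 2.56e-6 M.
pOH = 5.59, so pH = 14.00 - 5.59 = 8.41.

8.41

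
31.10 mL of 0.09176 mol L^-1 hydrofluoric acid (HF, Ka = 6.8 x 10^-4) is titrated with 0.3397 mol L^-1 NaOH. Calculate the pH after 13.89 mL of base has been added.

12.62

n(acid) = 0.09176 x 0.03110 = 0.002854 mol; n(NaOH) added = 0.3397 x 0.01389 = 0.004718 mol.
Base is in excess by 0.004718 - 0.002854 = 0.001865 mol in a total volume of 0.04499 L.
[OH^-] = 0.001865/0.04499 = 0.04145 M, so pOH = 1.38 and pH = 14.00 - 1.38 = 12.62.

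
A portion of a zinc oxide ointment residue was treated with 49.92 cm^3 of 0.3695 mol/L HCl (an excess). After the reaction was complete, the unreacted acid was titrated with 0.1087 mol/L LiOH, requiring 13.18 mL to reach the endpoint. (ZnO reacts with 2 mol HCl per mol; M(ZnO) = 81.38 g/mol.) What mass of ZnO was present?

Total n(HCl) added = 0.3695 x 0.04992 = 0.01845 mol.
n(LiOH) used = 0.1087 x 0.01318 = 0.001433 mol, which equals the excess n(HCl).
So n(HCl) consumed by the sample = 0.01845 - 0.001433 = 0.01701 mol.
n(ZnO) = 0.01701 / 2 = 0.008506 mol.
mass = 0.008506 mol x 81.38 g/mol = 0.692 g.

0.692 g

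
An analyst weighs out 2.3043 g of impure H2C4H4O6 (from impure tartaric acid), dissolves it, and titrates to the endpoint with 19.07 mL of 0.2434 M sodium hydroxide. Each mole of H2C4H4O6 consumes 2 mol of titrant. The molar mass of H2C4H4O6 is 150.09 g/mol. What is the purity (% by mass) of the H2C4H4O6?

n(NaOH) = 0.2434 x 0.01907 = 0.004642 mol.
n(H2C4H4O6) = 0.004642 / 2 = 0.002321 mol.
mass of H2C4H4O6 = 0.002321 x 150.09 = 0.3483 g.
% purity = 0.3483 / 2.3043 x 100 = 15.1%.

15.1%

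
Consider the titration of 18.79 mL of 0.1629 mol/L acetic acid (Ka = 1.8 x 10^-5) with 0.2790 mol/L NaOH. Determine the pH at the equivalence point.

n(CH3COOH) = 0.1629 x 0.01879 = 0.003061 mol; V(NaOH) at equivalence = 0.003061/0.2790 = 0.01097 L.
At equivalence all the acid is converted to CH3COO-; total volume = 0.01879 + 0.01097 = 0.02976 L, so [CH3COO-] = 0.003061/0.02976 = 0.1028 M.
Kb = Kw/Ka = 1.0e-14 / 1.8 x 10^-5 = 5.56e-10.
[OH^-] = sqrt(Kb x [CH3COO-]) = sqrt(5.56e-10 x 0.1028) = 7.56e-6 M.
pOH = 5.12, so pH = 14.00 - 5.12 = 8.88.

8.88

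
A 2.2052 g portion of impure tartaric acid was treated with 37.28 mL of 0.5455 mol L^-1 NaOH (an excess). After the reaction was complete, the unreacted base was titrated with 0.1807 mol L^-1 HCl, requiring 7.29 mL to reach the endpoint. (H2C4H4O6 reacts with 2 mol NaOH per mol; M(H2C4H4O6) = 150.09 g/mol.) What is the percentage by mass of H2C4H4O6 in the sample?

Total n(NaOH) added = 0.5455 x 0.03728 = 0.02034 mol.
n(HCl) used = 0.1807 x 0.007290 = 0.001317 mol, which equals the excess n(NaOH).
So n(NaOH) consumed by the sample = 0.02034 - 0.001317 = 0.01902 mol.
n(H2C4H4O6) = 0.01902 / 2 = 0.009509 mol.
mass H2C4H4O6 = 0.009509 x 150.09 = 1.427 g, so %H2C4H4O6 = 1.427/2.2052 x 100 = 64.7%.

64.7%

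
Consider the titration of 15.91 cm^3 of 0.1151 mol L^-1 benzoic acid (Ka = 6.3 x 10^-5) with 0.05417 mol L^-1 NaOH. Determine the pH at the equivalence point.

8.38

n(C6H5COOH) = 0.1151 x 0.01591 = 0.001831 mol; V(NaOH) at equivalence = 0.001831/0.05417 = 0.03381 L.
At equivalence all the acid is converted to C6H5COO-; total volume = 0.01591 + 0.03381 = 0.04972 L, so [C6H5COO-] = 0.001831/0.04972 = 0.03683 M.
Kb = Kw/Ka = 1.0e-14 / 6.3 x 10^-5 = 1.59e-10.
[OH^-] = sqrt(Kb x [C6H5COO-]) = sqrt(1.59e-10 x 0.03683) = 2.42e-6 M.
pOH = 5.62, so pH = 14.00 - 5.62 = 8.38.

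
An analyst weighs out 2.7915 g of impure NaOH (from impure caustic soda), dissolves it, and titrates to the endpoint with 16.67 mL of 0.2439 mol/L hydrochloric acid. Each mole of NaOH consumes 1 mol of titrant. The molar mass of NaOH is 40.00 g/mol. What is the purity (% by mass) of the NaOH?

5.83%

n(HCl) = 0.2439 x 0.01667 = 0.004066 mol.
n(NaOH) = 0.004066 / 1 = 0.004066 mol.
mass of NaOH = 0.004066 x 40.00 = 0.1626 g.
% purity = 0.1626 / 2.7915 x 100 = 5.83%.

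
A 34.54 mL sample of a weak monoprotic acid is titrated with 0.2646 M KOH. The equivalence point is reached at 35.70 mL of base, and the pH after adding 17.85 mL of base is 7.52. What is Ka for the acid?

3.0 x 10^-8

17.85 mL is half of the equivalence volume, so this is the half-equivalence point where [HA] = [A^-].
At half-equivalence pH = pKa, so pKa = 7.52.
Ka = 10^(-7.52) = 3.0 x 10^-8.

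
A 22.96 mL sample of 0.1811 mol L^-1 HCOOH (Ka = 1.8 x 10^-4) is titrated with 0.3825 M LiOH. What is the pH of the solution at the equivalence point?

8.42

n(HCOOH) = 0.1811 x 0.02296 = 0.004158 mol; V(LiOH) at equivalence = 0.004158/0.3825 = 0.01087 L.
At equivalence all the acid is converted to HCOO-; total volume = 0.02296 + 0.01087 = 0.03383 L, so [HCOO-] = 0.004158/0.03383 = 0.1229 M.
Kb = Kw/Ka = 1.0e-14 / 1.8 x 10^-4 = 5.56e-11.
[OH^-] = sqrt(Kb x [HCOO-]) = sqrt(5.56e-11 x 0.1229) = 2.61e-6 M.
pOH = 5.58, so pH = 14.00 - 5.58 = 8.42.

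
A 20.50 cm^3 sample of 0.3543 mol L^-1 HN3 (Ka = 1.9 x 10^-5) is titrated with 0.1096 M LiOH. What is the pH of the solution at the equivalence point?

8.82

n(HN3) = 0.3543 x 0.02050 = 0.007263 mol; V(LiOH) at equivalence = 0.007263/0.1096 = 0.06627 L.
At equivalence all the acid is converted to N3-; total volume = 0.02050 + 0.06627 = 0.08677 L, so [N3-] = 0.007263/0.08677 = 0.08371 M.
Kb = Kw/Ka = 1.0e-14 / 1.9 x 10^-5 = 5.26e-10.
[OH^-] = sqrt(Kb x [N3-]) = sqrt(5.26e-10 x 0.08371) = 6.64e-6 M.
pOH = 5.18, so pH = 14.00 - 5.18 = 8.82.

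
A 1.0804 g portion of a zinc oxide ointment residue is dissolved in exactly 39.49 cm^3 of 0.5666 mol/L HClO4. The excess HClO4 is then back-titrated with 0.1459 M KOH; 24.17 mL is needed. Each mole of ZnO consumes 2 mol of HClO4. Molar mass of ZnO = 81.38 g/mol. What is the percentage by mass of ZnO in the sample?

Total n(HClO4) added = 0.5666 x 0.03949 = 0.02238 mol.
n(KOH) used = 0.1459 x 0.02417 = 0.003526 mol, which equals the excess n(HClO4).
So n(HClO4) consumed by the sample = 0.02238 - 0.003526 = 0.01885 mol.
n(ZnO) = 0.01885 / 2 = 0.009424 mol.
mass ZnO = 0.009424 x 81.38 = 0.7670 g, so %ZnO = 0.7670/1.0804 x 100 = 71.0%.

71.0%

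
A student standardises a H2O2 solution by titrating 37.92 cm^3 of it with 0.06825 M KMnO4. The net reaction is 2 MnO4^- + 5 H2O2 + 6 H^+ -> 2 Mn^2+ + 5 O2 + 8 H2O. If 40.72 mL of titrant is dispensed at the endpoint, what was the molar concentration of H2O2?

0.183 M

n(KMnO4) = 0.06825 x 0.04072 = 0.002779 mol.
From the balanced equation, 2 mol KMnO4 reacts with 5 mol H2O2, so n(H2O2) = 0.002779 x 5/2 = 0.006948 mol.
[H2O2] = 0.006948 / 0.03792 L = 0.183 M.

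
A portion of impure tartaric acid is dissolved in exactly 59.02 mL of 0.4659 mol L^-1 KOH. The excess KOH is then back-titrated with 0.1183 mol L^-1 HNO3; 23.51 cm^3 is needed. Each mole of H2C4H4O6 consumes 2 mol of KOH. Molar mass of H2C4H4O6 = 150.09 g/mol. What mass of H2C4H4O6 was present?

Total n(KOH) added = 0.4659 x 0.05902 = 0.02750 mol.
n(HNO3) used = 0.1183 x 0.02351 = 0.002781 mol, which equals the excess n(KOH).
So n(KOH) consumed by the sample = 0.02750 - 0.002781 = 0.02472 mol.
n(H2C4H4O6) = 0.02472 / 2 = 0.01236 mol.
mass = 0.01236 mol x 150.09 g/mol = 1.85 g.

1.85 g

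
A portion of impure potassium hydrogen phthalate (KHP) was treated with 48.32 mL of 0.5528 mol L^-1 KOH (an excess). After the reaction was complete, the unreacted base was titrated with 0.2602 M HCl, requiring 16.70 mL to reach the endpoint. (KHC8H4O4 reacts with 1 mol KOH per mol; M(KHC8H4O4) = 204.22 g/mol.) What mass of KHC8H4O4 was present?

Total n(KOH) added = 0.5528 x 0.04832 = 0.02671 mol.
n(HCl) used = 0.2602 x 0.01670 = 0.004345 mol, which equals the excess n(KOH).
So n(KOH) consumed by the sample = 0.02671 - 0.004345 = 0.02237 mol.
n(KHC8H4O4) = 0.02237 / 1 = 0.02237 mol.
mass = 0.02237 mol x 204.22 g/mol = 4.57 g.

4.57 g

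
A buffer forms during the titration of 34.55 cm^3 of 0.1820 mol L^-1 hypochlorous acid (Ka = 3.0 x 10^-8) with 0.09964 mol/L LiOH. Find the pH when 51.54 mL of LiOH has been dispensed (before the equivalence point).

8.17

Initial n(HClO) = 0.1820 x 0.03455 = 0.006288 mol.
n(LiOH) added = 0.09964 x 0.05154 = 0.005135 mol, converting that many moles of HClO to ClO-.
Remaining n(HClO) = 0.001153 mol; n(ClO-) = 0.005135 mol.
By Henderson-Hasselbalch, pH = pKa + log([A^-]/[HA]) = 7.52 + log(0.005135/0.001153) = 7.52 + (+0.65) = 8.17.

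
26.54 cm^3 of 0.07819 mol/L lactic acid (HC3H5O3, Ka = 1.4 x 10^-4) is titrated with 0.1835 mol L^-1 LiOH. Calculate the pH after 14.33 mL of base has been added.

12.13

n(acid) = 0.07819 x 0.02654 = 0.002075 mol; n(LiOH) added = 0.1835 x 0.01433 = 0.002630 mol.
Base is in excess by 0.002630 - 0.002075 = 0.0005544 mol in a total volume of 0.04087 L.
[OH^-] = 0.0005544/0.04087 = 0.01356 M, so pOH = 1.87 and pH = 14.00 - 1.87 = 12.13.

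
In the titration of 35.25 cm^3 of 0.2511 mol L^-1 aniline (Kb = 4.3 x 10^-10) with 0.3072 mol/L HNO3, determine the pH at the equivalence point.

n(C6H5NH2) = 0.2511 x 0.03525 = 0.008851 mol; V(HNO3) at equivalence = 0.008851/0.3072 = 0.02881 L.
At equivalence the base is fully converted to C6H5NH3+; total volume = 0.06406 L, so [C6H5NH3+] = 0.008851/0.06406 = 0.1382 M.
Ka(C6H5NH3+) = Kw/Kb = 1.0e-14 / 4.3 x 10^-10 = 2.33e-5.
[H^+] = sqrt(Ka x [C6H5NH3+]) = sqrt(2.33e-5 x 0.1382) = 0.00179 M.
pH = -log(0.00179) = 2.75.

2.75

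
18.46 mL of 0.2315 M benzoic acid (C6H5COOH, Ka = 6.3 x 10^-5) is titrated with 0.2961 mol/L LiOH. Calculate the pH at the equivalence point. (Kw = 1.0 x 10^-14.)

8.66

n(C6H5COOH) = 0.2315 x 0.01846 = 0.004273 mol; V(LiOH) at equivalence = 0.004273/0.2961 = 0.01443 L.
At equivalence all the acid is converted to C6H5COO-; total volume = 0.01846 + 0.01443 = 0.03289 L, so [C6H5COO-] = 0.004273/0.03289 = 0.1299 M.
Kb = Kw/Ka = 1.0e-14 / 6.3 x 10^-5 = 1.59e-10.
[OH^-] = sqrt(Kb x [C6H5COO-]) = sqrt(1.59e-10 x 0.1299) = 4.54e-6 M.
pOH = 5.34, so pH = 14.00 - 5.34 = 8.66.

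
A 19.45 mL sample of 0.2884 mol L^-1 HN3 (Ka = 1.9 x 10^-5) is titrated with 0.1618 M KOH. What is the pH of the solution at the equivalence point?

8.87

n(HN3) = 0.2884 x 0.01945 = 0.005609 mol; V(KOH) at equivalence = 0.005609/0.1618 = 0.03467 L.
At equivalence all the acid is converted to N3-; total volume = 0.01945 + 0.03467 = 0.05412 L, so [N3-] = 0.005609/0.05412 = 0.1036 M.
Kb = Kw/Ka = 1.0e-14 / 1.9 x 10^-5 = 5.26e-10.
[OH^-] = sqrt(Kb x [N3-]) = sqrt(5.26e-10 x 0.1036) = 7.39e-6 M.
pOH = 5.13, so pH = 14.00 - 5.13 = 8.87.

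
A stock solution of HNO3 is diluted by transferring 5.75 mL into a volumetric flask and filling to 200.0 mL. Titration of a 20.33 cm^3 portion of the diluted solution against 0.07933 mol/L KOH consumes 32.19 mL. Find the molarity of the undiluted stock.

4.37 M

n(KOH) = 0.07933 x 0.03219 = 0.002554 mol.
n(HNO3) in the aliquot = 0.002554 mol.
[diluted HNO3] = 0.002554 / 0.02033 = 0.1256 M.
Dilution factor = 200.0/5.750 = 34.78, so [stock] = 0.1256 x 34.78 = 4.37 M.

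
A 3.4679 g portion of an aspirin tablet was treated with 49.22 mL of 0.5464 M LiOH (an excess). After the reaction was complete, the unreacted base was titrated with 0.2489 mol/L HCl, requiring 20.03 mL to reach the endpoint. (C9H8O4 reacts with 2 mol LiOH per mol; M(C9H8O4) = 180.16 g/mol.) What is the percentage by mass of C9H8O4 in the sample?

56.9%

Total n(LiOH) added = 0.5464 x 0.04922 = 0.02689 mol.
n(HCl) used = 0.2489 x 0.02003 = 0.004985 mol, which equals the excess n(LiOH).
So n(LiOH) consumed by the sample = 0.02689 - 0.004985 = 0.02191 mol.
n(C9H8O4) = 0.02191 / 2 = 0.01095 mol.
mass C9H8O4 = 0.01095 x 180.16 = 1.974 g, so %C9H8O4 = 1.974/3.4679 x 100 = 56.9%.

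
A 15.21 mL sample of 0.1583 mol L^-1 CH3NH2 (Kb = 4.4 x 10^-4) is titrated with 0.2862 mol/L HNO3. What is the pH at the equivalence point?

5.82

n(CH3NH2) = 0.1583 x 0.01521 = 0.002408 mol; V(HNO3) at equivalence = 0.002408/0.2862 = 0.008413 L.
At equivalence the base is fully converted to CH3NH3+; total volume = 0.02362 L, so [CH3NH3+] = 0.002408/0.02362 = 0.1019 M.
Ka(CH3NH3+) = Kw/Kb = 1.0e-14 / 4.4 x 10^-4 = 2.27e-11.
[H^+] = sqrt(Ka x [CH3NH3+]) = sqrt(2.27e-11 x 0.1019) = 1.52e-6 M.
pH = -log(1.52e-6) = 5.82.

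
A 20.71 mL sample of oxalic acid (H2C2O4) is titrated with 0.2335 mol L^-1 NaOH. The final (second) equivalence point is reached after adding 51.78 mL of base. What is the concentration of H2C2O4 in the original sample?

0.292 M

n(NaOH) = 0.2335 x 0.05178 = 0.01209 mol.
At the final (second) equivalence point, 2 mol OH^- react per mol H2C2O4, so n(H2C2O4) = 0.01209 / 2 = 0.006045 mol.
[H2C2O4] = 0.006045 / 0.02071 L = 0.292 M.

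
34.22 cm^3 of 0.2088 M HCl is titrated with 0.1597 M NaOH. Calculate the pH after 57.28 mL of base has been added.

12.34

n(acid) = 0.2088 x 0.03422 = 0.007145 mol; n(NaOH) added = 0.1597 x 0.05728 = 0.009148 mol.
Base is in excess by 0.009148 - 0.007145 = 0.002002 mol in a total volume of 0.09150 L.
[OH^-] = 0.002002/0.09150 = 0.02189 M, so pOH = 1.66 and pH = 14.00 - 1.66 = 12.34.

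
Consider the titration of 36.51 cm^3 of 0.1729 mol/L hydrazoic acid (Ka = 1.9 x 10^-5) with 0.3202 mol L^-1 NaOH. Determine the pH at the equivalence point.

8.89

n(HN3) = 0.1729 x 0.03651 = 0.006313 mol; V(NaOH) at equivalence = 0.006313/0.3202 = 0.01971 L.
At equivalence all the acid is converted to N3-; total volume = 0.03651 + 0.01971 = 0.05622 L, so [N3-] = 0.006313/0.05622 = 0.1123 M.
Kb = Kw/Ka = 1.0e-14 / 1.9 x 10^-5 = 5.26e-10.
[OH^-] = sqrt(Kb x [N3-]) = sqrt(5.26e-10 x 0.1123) = 7.69e-6 M.
pOH = 5.11, so pH = 14.00 - 5.11 = 8.89.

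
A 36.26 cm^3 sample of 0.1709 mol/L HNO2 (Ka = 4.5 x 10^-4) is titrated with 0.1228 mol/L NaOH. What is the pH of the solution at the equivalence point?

n(HNO2) = 0.1709 x 0.03626 = 0.006197 mol; V(NaOH) at equivalence = 0.006197/0.1228 = 0.05046 L.
At equivalence all the acid is converted to NO2-; total volume = 0.03626 + 0.05046 = 0.08672 L, so [NO2-] = 0.006197/0.08672 = 0.07146 M.
Kb = Kw/Ka = 1.0e-14 / 4.5 x 10^-4 = 2.22e-11.
[OH^-] = sqrt(Kb x [NO2-]) = sqrt(2.22e-11 x 0.07146) = 1.26e-6 M.
pOH = 5.90, so pH = 14.00 - 5.90 = 8.10.

8.10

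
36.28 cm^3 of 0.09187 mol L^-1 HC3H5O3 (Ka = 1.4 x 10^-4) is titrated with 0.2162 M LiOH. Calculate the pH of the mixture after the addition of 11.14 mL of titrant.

4.27

Initial n(HC3H5O3) = 0.09187 x 0.03628 = 0.003333 mol.
n(LiOH) added = 0.2162 x 0.01114 = 0.002408 mol, converting that many moles of HC3H5O3 to C3H5O3-.
Remaining n(HC3H5O3) = 0.0009246 mol; n(C3H5O3-) = 0.002408 mol.
By Henderson-Hasselbalch, pH = pKa + log([A^-]/[HA]) = 3.85 + log(0.002408/0.0009246) = 3.85 + (+0.42) = 4.27.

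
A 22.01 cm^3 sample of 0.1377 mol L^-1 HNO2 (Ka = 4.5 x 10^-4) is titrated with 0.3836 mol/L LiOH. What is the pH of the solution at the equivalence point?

n(HNO2) = 0.1377 x 0.02201 = 0.003031 mol; V(LiOH) at equivalence = 0.003031/0.3836 = 0.007901 L.
At equivalence all the acid is converted to NO2-; total volume = 0.02201 + 0.007901 = 0.02991 L, so [NO2-] = 0.003031/0.02991 = 0.1013 M.
Kb = Kw/Ka = 1.0e-14 / 4.5 x 10^-4 = 2.22e-11.
[OH^-] = sqrt(Kb x [NO2-]) = sqrt(2.22e-11 x 0.1013) = 1.50e-6 M.
pOH = 5.82, so pH = 14.00 - 5.82 = 8.18.

8.18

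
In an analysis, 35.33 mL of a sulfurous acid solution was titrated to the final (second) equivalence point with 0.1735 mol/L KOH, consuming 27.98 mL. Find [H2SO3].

n(KOH) = 0.1735 x 0.02798 = 0.004855 mol.
At the final (second) equivalence point, 2 mol OH^- react per mol H2SO3, so n(H2SO3) = 0.004855 / 2 = 0.002427 mol.
[H2SO3] = 0.002427 / 0.03533 L = 0.0687 M.

0.0687 M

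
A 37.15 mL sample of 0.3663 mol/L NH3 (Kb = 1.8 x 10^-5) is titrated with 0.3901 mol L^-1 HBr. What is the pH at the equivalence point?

4.99

n(NH3) = 0.3663 x 0.03715 = 0.01361 mol; V(HBr) at equivalence = 0.01361/0.3901 = 0.03488 L.
At equivalence the base is fully converted to NH4+; total volume = 0.07203 L, so [NH4+] = 0.01361/0.07203 = 0.1889 M.
Ka(NH4+) = Kw/Kb = 1.0e-14 / 1.8 x 10^-5 = 5.56e-10.
[H^+] = sqrt(Ka x [NH4+]) = sqrt(5.56e-10 x 0.1889) = 1.02e-5 M.
pH = -log(1.02e-5) = 4.99.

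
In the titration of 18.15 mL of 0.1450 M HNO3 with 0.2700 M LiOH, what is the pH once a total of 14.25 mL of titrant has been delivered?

n(acid) = 0.1450 x 0.01815 = 0.002632 mol; n(LiOH) added = 0.2700 x 0.01425 = 0.003848 mol.
Base is in excess by 0.003848 - 0.002632 = 0.001216 mol in a total volume of 0.03240 L.
[OH^-] = 0.001216/0.03240 = 0.03752 M, so pOH = 1.43 and pH = 14.00 - 1.43 = 12.57.

12.57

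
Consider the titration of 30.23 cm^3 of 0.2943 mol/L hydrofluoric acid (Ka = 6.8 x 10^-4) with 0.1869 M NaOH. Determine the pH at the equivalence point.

n(HF) = 0.2943 x 0.03023 = 0.008897 mol; V(NaOH) at equivalence = 0.008897/0.1869 = 0.04760 L.
At equivalence all the acid is converted to F-; total volume = 0.03023 + 0.04760 = 0.07783 L, so [F-] = 0.008897/0.07783 = 0.1143 M.
Kb = Kw/Ka = 1.0e-14 / 6.8 x 10^-4 = 1.47e-11.
[OH^-] = sqrt(Kb x [F-]) = sqrt(1.47e-11 x 0.1143) = 1.30e-6 M.
pOH = 5.89, so pH = 14.00 - 5.89 = 8.11.

8.11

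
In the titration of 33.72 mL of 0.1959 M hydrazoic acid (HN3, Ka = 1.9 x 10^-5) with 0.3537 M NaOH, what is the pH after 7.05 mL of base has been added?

Initial n(HN3) = 0.1959 x 0.03372 = 0.006606 mol.
n(NaOH) added = 0.3537 x 0.007050 = 0.002494 mol, converting that many moles of HN3 to N3-.
Remaining n(HN3) = 0.004112 mol; n(N3-) = 0.002494 mol.
By Henderson-Hasselbalch, pH = pKa + log([A^-]/[HA]) = 4.72 + log(0.002494/0.004112) = 4.72 + (-0.22) = 4.50.

4.50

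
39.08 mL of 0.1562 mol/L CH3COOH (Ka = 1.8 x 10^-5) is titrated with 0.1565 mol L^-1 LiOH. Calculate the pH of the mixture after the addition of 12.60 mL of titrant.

Initial n(CH3COOH) = 0.1562 x 0.03908 = 0.006104 mol.
n(LiOH) added = 0.1565 x 0.01260 = 0.001972 mol, converting that many moles of CH3COOH to CH3COO-.
Remaining n(CH3COOH) = 0.004132 mol; n(CH3COO-) = 0.001972 mol.
By Henderson-Hasselbalch, pH = pKa + log([A^-]/[HA]) = 4.74 + log(0.001972/0.004132) = 4.74 + (-0.32) = 4.42.

4.42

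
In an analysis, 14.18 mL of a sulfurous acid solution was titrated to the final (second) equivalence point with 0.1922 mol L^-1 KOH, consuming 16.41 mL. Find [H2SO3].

n(KOH) = 0.1922 x 0.01641 = 0.003154 mol.
At the final (second) equivalence point, 2 mol OH^- react per mol H2SO3, so n(H2SO3) = 0.003154 / 2 = 0.001577 mol.
[H2SO3] = 0.001577 / 0.01418 L = 0.111 M.

0.111 M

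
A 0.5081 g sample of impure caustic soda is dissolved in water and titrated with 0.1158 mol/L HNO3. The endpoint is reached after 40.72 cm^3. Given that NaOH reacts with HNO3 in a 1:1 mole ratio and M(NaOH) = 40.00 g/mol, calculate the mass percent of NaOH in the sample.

37.1%

n(HNO3) = 0.1158 x 0.04072 = 0.004715 mol.
n(NaOH) = 0.004715 / 1 = 0.004715 mol.
mass of NaOH = 0.004715 x 40.00 = 0.1886 g.
% purity = 0.1886 / 0.5081 x 100 = 37.1%.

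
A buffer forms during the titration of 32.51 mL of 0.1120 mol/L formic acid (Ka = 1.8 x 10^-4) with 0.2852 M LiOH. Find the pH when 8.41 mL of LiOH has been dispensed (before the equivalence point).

4.03

Initial n(HCOOH) = 0.1120 x 0.03251 = 0.003641 mol.
n(LiOH) added = 0.2852 x 0.008410 = 0.002399 mol, converting that many moles of HCOOH to HCOO-.
Remaining n(HCOOH) = 0.001243 mol; n(HCOO-) = 0.002399 mol.
By Henderson-Hasselbalch, pH = pKa + log([A^-]/[HA]) = 3.74 + log(0.002399/0.001243) = 3.74 + (+0.29) = 4.03.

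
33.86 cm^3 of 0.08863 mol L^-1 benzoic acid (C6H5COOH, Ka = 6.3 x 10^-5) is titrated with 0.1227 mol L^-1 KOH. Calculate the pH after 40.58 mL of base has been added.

n(acid) = 0.08863 x 0.03386 = 0.003001 mol; n(KOH) added = 0.1227 x 0.04058 = 0.004979 mol.
Base is in excess by 0.004979 - 0.003001 = 0.001978 mol in a total volume of 0.07444 L.
[OH^-] = 0.001978/0.07444 = 0.02657 M, so pOH = 1.58 and pH = 14.00 - 1.58 = 12.42.

12.42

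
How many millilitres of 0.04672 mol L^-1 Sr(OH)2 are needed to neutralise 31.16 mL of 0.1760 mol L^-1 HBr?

n(HBr) = 0.1760 mol/L x 0.03116 L = 0.005484 mol.
The neutralisation is 2 HBr : 1 Sr(OH)2, so n(Sr(OH)2) = 0.005484 x 1/2 = 0.002742 mol.
V(Sr(OH)2) = 0.002742 / 0.04672 = 0.05869 L = 58.7 mL.

58.7 mL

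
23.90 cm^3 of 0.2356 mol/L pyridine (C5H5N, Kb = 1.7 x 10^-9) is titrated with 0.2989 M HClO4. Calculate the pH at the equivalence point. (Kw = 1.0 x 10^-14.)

3.06

n(C5H5N) = 0.2356 x 0.02390 = 0.005631 mol; V(HClO4) at equivalence = 0.005631/0.2989 = 0.01884 L.
At equivalence the base is fully converted to C5H5NH+; total volume = 0.04274 L, so [C5H5NH+] = 0.005631/0.04274 = 0.1318 M.
Ka(C5H5NH+) = Kw/Kb = 1.0e-14 / 1.7 x 10^-9 = 5.88e-6.
[H^+] = sqrt(Ka x [C5H5NH+]) = sqrt(5.88e-6 x 0.1318) = 0.000880 M.
pH = -log(0.000880) = 3.06.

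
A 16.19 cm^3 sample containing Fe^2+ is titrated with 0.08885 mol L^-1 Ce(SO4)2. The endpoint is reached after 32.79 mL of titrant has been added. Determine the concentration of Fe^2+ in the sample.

n(Ce(SO4)2) = 0.08885 x 0.03279 = 0.002913 mol.
From the balanced equation, 1 mol Ce(SO4)2 reacts with 1 mol Fe^2+, so n(Fe^2+) = 0.002913 x 1/1 = 0.002913 mol.
[Fe^2+] = 0.002913 / 0.01619 L = 0.180 M.

0.180 M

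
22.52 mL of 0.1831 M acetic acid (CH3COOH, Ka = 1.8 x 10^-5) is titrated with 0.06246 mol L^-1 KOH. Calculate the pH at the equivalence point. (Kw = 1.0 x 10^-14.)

8.71

n(CH3COOH) = 0.1831 x 0.02252 = 0.004123 mol; V(KOH) at equivalence = 0.004123/0.06246 = 0.06602 L.
At equivalence all the acid is converted to CH3COO-; total volume = 0.02252 + 0.06602 = 0.08854 L, so [CH3COO-] = 0.004123/0.08854 = 0.04657 M.
Kb = Kw/Ka = 1.0e-14 / 1.8 x 10^-5 = 5.56e-10.
[OH^-] = sqrt(Kb x [CH3COO-]) = sqrt(5.56e-10 x 0.04657) = 5.09e-6 M.
pOH = 5.29, so pH = 14.00 - 5.29 = 8.71.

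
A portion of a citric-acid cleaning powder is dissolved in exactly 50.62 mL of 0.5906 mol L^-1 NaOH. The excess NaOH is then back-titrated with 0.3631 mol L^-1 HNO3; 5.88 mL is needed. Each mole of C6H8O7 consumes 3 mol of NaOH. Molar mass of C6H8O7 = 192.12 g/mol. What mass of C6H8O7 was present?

1.78 g

Total n(NaOH) added = 0.5906 x 0.05062 = 0.02990 mol.
n(HNO3) used = 0.3631 x 0.005880 = 0.002135 mol, which equals the excess n(NaOH).
So n(NaOH) consumed by the sample = 0.02990 - 0.002135 = 0.02776 mol.
n(C6H8O7) = 0.02776 / 3 = 0.009254 mol.
mass = 0.009254 mol x 192.12 g/mol = 1.78 g.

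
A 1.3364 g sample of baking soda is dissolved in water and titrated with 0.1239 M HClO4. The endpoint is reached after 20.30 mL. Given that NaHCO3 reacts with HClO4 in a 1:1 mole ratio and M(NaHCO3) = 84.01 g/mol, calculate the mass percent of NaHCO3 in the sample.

n(HClO4) = 0.1239 x 0.02030 = 0.002515 mol.
n(NaHCO3) = 0.002515 / 1 = 0.002515 mol.
mass of NaHCO3 = 0.002515 x 84.01 = 0.2113 g.
% purity = 0.2113 / 1.3364 x 100 = 15.8%.

15.8%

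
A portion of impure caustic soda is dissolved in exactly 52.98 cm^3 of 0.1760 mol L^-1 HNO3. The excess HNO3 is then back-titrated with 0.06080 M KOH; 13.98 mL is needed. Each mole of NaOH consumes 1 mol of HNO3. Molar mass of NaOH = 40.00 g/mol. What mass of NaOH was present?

Total n(HNO3) added = 0.1760 x 0.05298 = 0.009324 mol.
n(KOH) used = 0.06080 x 0.01398 = 0.0008500 mol, which equals the excess n(HNO3).
So n(HNO3) consumed by the sample = 0.009324 - 0.0008500 = 0.008474 mol.
n(NaOH) = 0.008474 / 1 = 0.008474 mol.
mass = 0.008474 mol x 40.00 g/mol = 0.339 g.

0.339 g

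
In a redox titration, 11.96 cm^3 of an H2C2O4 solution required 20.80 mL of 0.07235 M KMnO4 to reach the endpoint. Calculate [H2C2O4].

0.315 M

n(KMnO4) = 0.07235 x 0.02080 = 0.001505 mol.
From the balanced equation, 2 mol KMnO4 reacts with 5 mol H2C2O4, so n(H2C2O4) = 0.001505 x 5/2 = 0.003762 mol.
[H2C2O4] = 0.003762 / 0.01196 L = 0.315 M.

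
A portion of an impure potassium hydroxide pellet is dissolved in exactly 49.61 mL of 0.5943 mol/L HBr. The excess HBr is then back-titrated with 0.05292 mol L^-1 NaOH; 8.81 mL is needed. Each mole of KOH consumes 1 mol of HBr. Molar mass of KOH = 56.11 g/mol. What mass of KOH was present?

1.63 g

Total n(HBr) added = 0.5943 x 0.04961 = 0.02948 mol.
n(NaOH) used = 0.05292 x 0.008810 = 0.0004662 mol, which equals the excess n(HBr).
So n(HBr) consumed by the sample = 0.02948 - 0.0004662 = 0.02902 mol.
n(KOH) = 0.02902 / 1 = 0.02902 mol.
mass = 0.02902 mol x 56.11 g/mol = 1.63 g.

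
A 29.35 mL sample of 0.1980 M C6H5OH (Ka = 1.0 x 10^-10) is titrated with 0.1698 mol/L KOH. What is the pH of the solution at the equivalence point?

n(C6H5OH) = 0.1980 x 0.02935 = 0.005811 mol; V(KOH) at equivalence = 0.005811/0.1698 = 0.03422 L.
At equivalence all the acid is converted to C6H5O-; total volume = 0.02935 + 0.03422 = 0.06357 L, so [C6H5O-] = 0.005811/0.06357 = 0.09141 M.
Kb = Kw/Ka = 1.0e-14 / 1.0 x 10^-10 = 0.000100.
[OH^-] = sqrt(Kb x [C6H5O-]) = sqrt(0.000100 x 0.09141) = 0.00302 M.
pOH = 2.52, so pH = 14.00 - 2.52 = 11.48.

11.48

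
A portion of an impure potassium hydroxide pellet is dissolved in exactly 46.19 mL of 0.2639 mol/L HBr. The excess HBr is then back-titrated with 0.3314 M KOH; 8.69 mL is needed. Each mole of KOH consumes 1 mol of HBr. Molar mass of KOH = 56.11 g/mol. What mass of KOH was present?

Total n(HBr) added = 0.2639 x 0.04619 = 0.01219 mol.
n(KOH) used = 0.3314 x 0.008690 = 0.002880 mol, which equals the excess n(HBr).
So n(HBr) consumed by the sample = 0.01219 - 0.002880 = 0.009310 mol.
n(KOH) = 0.009310 / 1 = 0.009310 mol.
mass = 0.009310 mol x 56.11 g/mol = 0.522 g.

0.522 g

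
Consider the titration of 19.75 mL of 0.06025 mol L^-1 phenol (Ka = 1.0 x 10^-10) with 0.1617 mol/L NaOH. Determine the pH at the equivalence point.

11.32

n(C6H5OH) = 0.06025 x 0.01975 = 0.001190 mol; V(NaOH) at equivalence = 0.001190/0.1617 = 0.007359 L.
At equivalence all the acid is converted to C6H5O-; total volume = 0.01975 + 0.007359 = 0.02711 L, so [C6H5O-] = 0.001190/0.02711 = 0.04389 M.
Kb = Kw/Ka = 1.0e-14 / 1.0 x 10^-10 = 0.000100.
[OH^-] = sqrt(Kb x [C6H5O-]) = sqrt(0.000100 x 0.04389) = 0.00210 M.
pOH = 2.68, so pH = 14.00 - 2.68 = 11.32.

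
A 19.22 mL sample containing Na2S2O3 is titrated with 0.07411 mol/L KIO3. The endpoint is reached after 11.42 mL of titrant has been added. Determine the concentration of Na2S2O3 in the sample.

n(KIO3) = 0.07411 x 0.01142 = 0.0008463 mol.
From the balanced equation, 1 mol KIO3 reacts with 6 mol Na2S2O3, so n(Na2S2O3) = 0.0008463 x 6/1 = 0.005078 mol.
[Na2S2O3] = 0.005078 / 0.01922 L = 0.264 M.

0.264 M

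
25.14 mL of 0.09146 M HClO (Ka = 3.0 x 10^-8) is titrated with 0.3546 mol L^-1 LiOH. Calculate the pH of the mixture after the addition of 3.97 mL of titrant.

Initial n(HClO) = 0.09146 x 0.02514 = 0.002299 mol.
n(LiOH) added = 0.3546 x 0.003970 = 0.001408 mol, converting that many moles of HClO to ClO-.
Remaining n(HClO) = 0.0008915 mol; n(ClO-) = 0.001408 mol.
By Henderson-Hasselbalch, pH = pKa + log([A^-]/[HA]) = 7.52 + log(0.001408/0.0008915) = 7.52 + (+0.20) = 7.72.

7.72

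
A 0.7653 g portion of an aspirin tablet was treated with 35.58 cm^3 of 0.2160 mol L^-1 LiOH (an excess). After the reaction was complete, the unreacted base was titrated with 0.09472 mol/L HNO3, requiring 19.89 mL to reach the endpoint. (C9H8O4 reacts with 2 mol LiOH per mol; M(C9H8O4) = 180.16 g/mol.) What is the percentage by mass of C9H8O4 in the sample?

68.3%

Total n(LiOH) added = 0.2160 x 0.03558 = 0.007685 mol.
n(HNO3) used = 0.09472 x 0.01989 = 0.001884 mol, which equals the excess n(LiOH).
So n(LiOH) consumed by the sample = 0.007685 - 0.001884 = 0.005801 mol.
n(C9H8O4) = 0.005801 / 2 = 0.002901 mol.
mass C9H8O4 = 0.002901 x 180.16 = 0.5226 g, so %C9H8O4 = 0.5226/0.7653 x 100 = 68.3%.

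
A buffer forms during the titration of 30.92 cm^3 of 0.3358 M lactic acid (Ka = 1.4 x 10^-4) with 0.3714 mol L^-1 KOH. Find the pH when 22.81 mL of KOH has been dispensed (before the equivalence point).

4.50

Initial n(HC3H5O3) = 0.3358 x 0.03092 = 0.01038 mol.
n(KOH) added = 0.3714 x 0.02281 = 0.008472 mol, converting that many moles of HC3H5O3 to C3H5O3-.
Remaining n(HC3H5O3) = 0.001911 mol; n(C3H5O3-) = 0.008472 mol.
By Henderson-Hasselbalch, pH = pKa + log([A^-]/[HA]) = 3.85 + log(0.008472/0.001911) = 3.85 + (+0.65) = 4.50.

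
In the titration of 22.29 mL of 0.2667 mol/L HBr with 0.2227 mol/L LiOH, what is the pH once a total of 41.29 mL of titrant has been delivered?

n(acid) = 0.2667 x 0.02229 = 0.005945 mol; n(LiOH) added = 0.2227 x 0.04129 = 0.009195 mol.
Base is in excess by 0.009195 - 0.005945 = 0.003251 mol in a total volume of 0.06358 L.
[OH^-] = 0.003251/0.06358 = 0.05113 M, so pOH = 1.29 and pH = 14.00 - 1.29 = 12.71.

12.71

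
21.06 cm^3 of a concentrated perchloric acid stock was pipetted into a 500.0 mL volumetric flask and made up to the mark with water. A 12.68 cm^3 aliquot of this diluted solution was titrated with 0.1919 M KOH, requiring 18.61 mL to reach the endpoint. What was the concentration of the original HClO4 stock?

n(KOH) = 0.1919 x 0.01861 = 0.003571 mol.
n(HClO4) in the aliquot = 0.003571 mol.
[diluted HClO4] = 0.003571 / 0.01268 = 0.2816 M.
Dilution factor = 500.0/21.06 = 23.74, so [stock] = 0.2816 x 23.74 = 6.69 M.

6.69 M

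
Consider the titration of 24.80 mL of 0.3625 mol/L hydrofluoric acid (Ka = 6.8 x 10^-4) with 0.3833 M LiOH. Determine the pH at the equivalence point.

8.22

n(HF) = 0.3625 x 0.02480 = 0.008990 mol; V(LiOH) at equivalence = 0.008990/0.3833 = 0.02345 L.
At equivalence all the acid is converted to F-; total volume = 0.02480 + 0.02345 = 0.04825 L, so [F-] = 0.008990/0.04825 = 0.1863 M.
Kb = Kw/Ka = 1.0e-14 / 6.8 x 10^-4 = 1.47e-11.
[OH^-] = sqrt(Kb x [F-]) = sqrt(1.47e-11 x 0.1863) = 1.66e-6 M.
pOH = 5.78, so pH = 14.00 - 5.78 = 8.22.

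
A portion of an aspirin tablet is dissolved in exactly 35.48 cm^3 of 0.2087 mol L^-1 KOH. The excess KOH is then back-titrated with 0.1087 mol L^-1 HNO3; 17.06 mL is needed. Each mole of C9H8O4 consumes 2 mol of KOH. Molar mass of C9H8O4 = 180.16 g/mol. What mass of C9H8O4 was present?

0.500 g

Total n(KOH) added = 0.2087 x 0.03548 = 0.007405 mol.
n(HNO3) used = 0.1087 x 0.01706 = 0.001854 mol, which equals the excess n(KOH).
So n(KOH) consumed by the sample = 0.007405 - 0.001854 = 0.005550 mol.
n(C9H8O4) = 0.005550 / 2 = 0.002775 mol.
mass = 0.002775 mol x 180.16 g/mol = 0.500 g.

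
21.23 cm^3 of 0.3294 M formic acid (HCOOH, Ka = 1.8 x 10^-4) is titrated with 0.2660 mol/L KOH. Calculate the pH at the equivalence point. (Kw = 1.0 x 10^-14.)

n(HCOOH) = 0.3294 x 0.02123 = 0.006993 mol; V(KOH) at equivalence = 0.006993/0.2660 = 0.02629 L.
At equivalence all the acid is converted to HCOO-; total volume = 0.02123 + 0.02629 = 0.04752 L, so [HCOO-] = 0.006993/0.04752 = 0.1472 M.
Kb = Kw/Ka = 1.0e-14 / 1.8 x 10^-4 = 5.56e-11.
[OH^-] = sqrt(Kb x [HCOO-]) = sqrt(5.56e-11 x 0.1472) = 2.86e-6 M.
pOH = 5.54, so pH = 14.00 - 5.54 = 8.46.

8.46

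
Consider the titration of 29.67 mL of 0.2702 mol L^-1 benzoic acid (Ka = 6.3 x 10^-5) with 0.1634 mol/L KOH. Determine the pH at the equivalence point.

n(C6H5COOH) = 0.2702 x 0.02967 = 0.008017 mol; V(KOH) at equivalence = 0.008017/0.1634 = 0.04906 L.
At equivalence all the acid is converted to C6H5COO-; total volume = 0.02967 + 0.04906 = 0.07873 L, so [C6H5COO-] = 0.008017/0.07873 = 0.1018 M.
Kb = Kw/Ka = 1.0e-14 / 6.3 x 10^-5 = 1.59e-10.
[OH^-] = sqrt(Kb x [C6H5COO-]) = sqrt(1.59e-10 x 0.1018) = 4.02e-6 M.
pOH = 5.40, so pH = 14.00 - 5.40 = 8.60.

8.60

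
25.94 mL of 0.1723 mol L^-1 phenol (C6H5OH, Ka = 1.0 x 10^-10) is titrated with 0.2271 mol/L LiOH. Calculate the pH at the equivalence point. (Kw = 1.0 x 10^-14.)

11.50

n(C6H5OH) = 0.1723 x 0.02594 = 0.004469 mol; V(LiOH) at equivalence = 0.004469/0.2271 = 0.01968 L.
At equivalence all the acid is converted to C6H5O-; total volume = 0.02594 + 0.01968 = 0.04562 L, so [C6H5O-] = 0.004469/0.04562 = 0.09797 M.
Kb = Kw/Ka = 1.0e-14 / 1.0 x 10^-10 = 0.000100.
[OH^-] = sqrt(Kb x [C6H5O-]) = sqrt(0.000100 x 0.09797) = 0.00313 M.
pOH = 2.50, so pH = 14.00 - 2.50 = 11.50.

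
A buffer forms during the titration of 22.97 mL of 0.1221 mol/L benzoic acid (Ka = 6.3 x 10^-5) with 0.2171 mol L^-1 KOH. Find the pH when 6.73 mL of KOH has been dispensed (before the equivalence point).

4.24

Initial n(C6H5COOH) = 0.1221 x 0.02297 = 0.002805 mol.
n(KOH) added = 0.2171 x 0.006730 = 0.001461 mol, converting that many moles of C6H5COOH to C6H5COO-.
Remaining n(C6H5COOH) = 0.001344 mol; n(C6H5COO-) = 0.001461 mol.
By Henderson-Hasselbalch, pH = pKa + log([A^-]/[HA]) = 4.20 + log(0.001461/0.001344) = 4.20 + (+0.04) = 4.24.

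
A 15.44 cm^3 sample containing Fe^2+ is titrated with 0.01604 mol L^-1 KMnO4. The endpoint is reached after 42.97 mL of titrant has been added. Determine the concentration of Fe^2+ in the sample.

n(KMnO4) = 0.01604 x 0.04297 = 0.0006892 mol.
From the balanced equation, 1 mol KMnO4 reacts with 5 mol Fe^2+, so n(Fe^2+) = 0.0006892 x 5/1 = 0.003446 mol.
[Fe^2+] = 0.003446 / 0.01544 L = 0.223 M.

0.223 M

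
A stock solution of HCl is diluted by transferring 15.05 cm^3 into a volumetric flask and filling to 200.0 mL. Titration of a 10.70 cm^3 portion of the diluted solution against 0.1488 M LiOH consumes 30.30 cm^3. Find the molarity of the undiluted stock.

n(LiOH) = 0.1488 x 0.03030 = 0.004509 mol.
n(HCl) in the aliquot = 0.004509 mol.
[diluted HCl] = 0.004509 / 0.01070 = 0.4214 M.
Dilution factor = 200.0/15.05 = 13.29, so [stock] = 0.4214 x 13.29 = 5.60 M.

5.60 M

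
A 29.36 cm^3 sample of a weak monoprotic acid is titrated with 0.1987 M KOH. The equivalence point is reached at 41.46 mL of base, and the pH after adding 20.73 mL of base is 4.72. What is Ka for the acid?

1.9 x 10^-5

20.73 mL is half of the equivalence volume, so this is the half-equivalence point where [HA] = [A^-].
At half-equivalence pH = pKa, so pKa = 4.72.
Ka = 10^(-4.72) = 1.9 x 10^-5.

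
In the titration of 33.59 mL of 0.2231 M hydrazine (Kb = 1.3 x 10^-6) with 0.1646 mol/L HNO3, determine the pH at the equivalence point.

n(N2H4) = 0.2231 x 0.03359 = 0.007494 mol; V(HNO3) at equivalence = 0.007494/0.1646 = 0.04553 L.
At equivalence the base is fully converted to N2H5+; total volume = 0.07912 L, so [N2H5+] = 0.007494/0.07912 = 0.09472 M.
Ka(N2H5+) = Kw/Kb = 1.0e-14 / 1.3 x 10^-6 = 7.69e-9.
[H^+] = sqrt(Ka x [N2H5+]) = sqrt(7.69e-9 x 0.09472) = 2.70e-5 M.
pH = -log(2.70e-5) = 4.57.

4.57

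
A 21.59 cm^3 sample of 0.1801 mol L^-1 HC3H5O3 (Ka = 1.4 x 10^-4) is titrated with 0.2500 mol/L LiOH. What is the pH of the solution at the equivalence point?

n(HC3H5O3) = 0.1801 x 0.02159 = 0.003888 mol; V(LiOH) at equivalence = 0.003888/0.2500 = 0.01555 L.
At equivalence all the acid is converted to C3H5O3-; total volume = 0.02159 + 0.01555 = 0.03714 L, so [C3H5O3-] = 0.003888/0.03714 = 0.1047 M.
Kb = Kw/Ka = 1.0e-14 / 1.4 x 10^-4 = 7.14e-11.
[OH^-] = sqrt(Kb x [C3H5O3-]) = sqrt(7.14e-11 x 0.1047) = 2.73e-6 M.
pOH = 5.56, so pH = 14.00 - 5.56 = 8.44.

8.44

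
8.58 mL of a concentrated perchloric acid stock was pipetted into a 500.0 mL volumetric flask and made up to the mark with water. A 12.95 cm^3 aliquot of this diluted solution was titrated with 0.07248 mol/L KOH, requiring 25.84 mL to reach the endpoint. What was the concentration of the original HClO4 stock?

n(KOH) = 0.07248 x 0.02584 = 0.001873 mol.
n(HClO4) in the aliquot = 0.001873 mol.
[diluted HClO4] = 0.001873 / 0.01295 = 0.1446 M.
Dilution factor = 500.0/8.580 = 58.28, so [stock] = 0.1446 x 58.28 = 8.43 M.

8.43 M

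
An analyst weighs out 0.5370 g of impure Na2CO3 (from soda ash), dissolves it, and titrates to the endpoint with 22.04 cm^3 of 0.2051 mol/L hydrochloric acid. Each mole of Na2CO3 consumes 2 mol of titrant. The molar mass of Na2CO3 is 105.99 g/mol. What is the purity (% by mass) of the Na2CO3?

n(HCl) = 0.2051 x 0.02204 = 0.004520 mol.
n(Na2CO3) = 0.004520 / 2 = 0.002260 mol.
mass of Na2CO3 = 0.002260 x 105.99 = 0.2396 g.
% purity = 0.2396 / 0.5370 x 100 = 44.6%.

44.6%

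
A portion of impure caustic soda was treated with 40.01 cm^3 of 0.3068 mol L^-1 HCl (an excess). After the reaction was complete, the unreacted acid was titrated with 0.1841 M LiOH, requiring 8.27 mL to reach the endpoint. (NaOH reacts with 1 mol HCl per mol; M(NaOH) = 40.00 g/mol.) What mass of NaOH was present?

Total n(HCl) added = 0.3068 x 0.04001 = 0.01228 mol.
n(LiOH) used = 0.1841 x 0.008270 = 0.001523 mol, which equals the excess n(HCl).
So n(HCl) consumed by the sample = 0.01228 - 0.001523 = 0.01075 mol.
n(NaOH) = 0.01075 / 1 = 0.01075 mol.
mass = 0.01075 mol x 40.00 g/mol = 0.430 g.

0.430 g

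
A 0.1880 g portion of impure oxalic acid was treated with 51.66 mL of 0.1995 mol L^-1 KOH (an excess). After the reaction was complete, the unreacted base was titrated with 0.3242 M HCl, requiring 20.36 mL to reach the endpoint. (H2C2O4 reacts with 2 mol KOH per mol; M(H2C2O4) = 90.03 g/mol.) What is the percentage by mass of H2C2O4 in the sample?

Total n(KOH) added = 0.1995 x 0.05166 = 0.01031 mol.
n(HCl) used = 0.3242 x 0.02036 = 0.006601 mol, which equals the excess n(KOH).
So n(KOH) consumed by the sample = 0.01031 - 0.006601 = 0.003705 mol.
n(H2C2O4) = 0.003705 / 2 = 0.001853 mol.
mass H2C2O4 = 0.001853 x 90.03 = 0.1668 g, so %H2C2O4 = 0.1668/0.1880 x 100 = 88.7%.

88.7%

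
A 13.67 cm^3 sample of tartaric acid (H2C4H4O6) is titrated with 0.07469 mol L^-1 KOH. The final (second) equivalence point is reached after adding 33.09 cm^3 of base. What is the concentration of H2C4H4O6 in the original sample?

n(KOH) = 0.07469 x 0.03309 = 0.002471 mol.
At the final (second) equivalence point, 2 mol OH^- react per mol H2C4H4O6, so n(H2C4H4O6) = 0.002471 / 2 = 0.001236 mol.
[H2C4H4O6] = 0.001236 / 0.01367 L = 0.0904 M.

0.0904 M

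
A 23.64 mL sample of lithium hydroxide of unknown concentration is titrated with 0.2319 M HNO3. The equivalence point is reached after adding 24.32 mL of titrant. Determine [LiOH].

0.239 M

n(HNO3) delivered = 0.2319 x 0.02432 = 0.005640 mol.
For a 1:1 reaction, n(LiOH) = 0.005640 mol.
[LiOH] = 0.005640 mol / 0.02364 L = 0.239 M.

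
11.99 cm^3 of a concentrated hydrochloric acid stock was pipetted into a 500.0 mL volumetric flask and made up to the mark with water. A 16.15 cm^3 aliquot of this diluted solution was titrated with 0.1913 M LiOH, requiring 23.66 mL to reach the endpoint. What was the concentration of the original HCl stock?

n(LiOH) = 0.1913 x 0.02366 = 0.004526 mol.
n(HCl) in the aliquot = 0.004526 mol.
[diluted HCl] = 0.004526 / 0.01615 = 0.2803 M.
Dilution factor = 500.0/11.99 = 41.70, so [stock] = 0.2803 x 41.70 = 11.7 M.

11.7 M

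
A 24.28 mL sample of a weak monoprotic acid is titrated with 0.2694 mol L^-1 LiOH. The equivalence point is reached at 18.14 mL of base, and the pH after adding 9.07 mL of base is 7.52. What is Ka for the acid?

9.07 mL is half of the equivalence volume, so this is the half-equivalence point where [HA] = [A^-].
At half-equivalence pH = pKa, so pKa = 7.52.
Ka = 10^(-7.52) = 3.0 x 10^-8.

3.0 x 10^-8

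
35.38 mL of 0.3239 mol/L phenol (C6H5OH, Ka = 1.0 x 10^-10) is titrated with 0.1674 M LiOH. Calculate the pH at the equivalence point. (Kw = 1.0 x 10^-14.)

11.52

n(C6H5OH) = 0.3239 x 0.03538 = 0.01146 mol; V(LiOH) at equivalence = 0.01146/0.1674 = 0.06846 L.
At equivalence all the acid is converted to C6H5O-; total volume = 0.03538 + 0.06846 = 0.1038 L, so [C6H5O-] = 0.01146/0.1038 = 0.1104 M.
Kb = Kw/Ka = 1.0e-14 / 1.0 x 10^-10 = 0.000100.
[OH^-] = sqrt(Kb x [C6H5O-]) = sqrt(0.000100 x 0.1104) = 0.00332 M.
pOH = 2.48, so pH = 14.00 - 2.48 = 11.52.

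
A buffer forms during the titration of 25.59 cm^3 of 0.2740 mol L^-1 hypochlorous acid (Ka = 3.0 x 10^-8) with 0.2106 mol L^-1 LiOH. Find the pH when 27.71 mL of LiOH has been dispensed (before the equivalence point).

Initial n(HClO) = 0.2740 x 0.02559 = 0.007012 mol.
n(LiOH) added = 0.2106 x 0.02771 = 0.005836 mol, converting that many moles of HClO to ClO-.
Remaining n(HClO) = 0.001176 mol; n(ClO-) = 0.005836 mol.
By Henderson-Hasselbalch, pH = pKa + log([A^-]/[HA]) = 7.52 + log(0.005836/0.001176) = 7.52 + (+0.70) = 8.22.

8.22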